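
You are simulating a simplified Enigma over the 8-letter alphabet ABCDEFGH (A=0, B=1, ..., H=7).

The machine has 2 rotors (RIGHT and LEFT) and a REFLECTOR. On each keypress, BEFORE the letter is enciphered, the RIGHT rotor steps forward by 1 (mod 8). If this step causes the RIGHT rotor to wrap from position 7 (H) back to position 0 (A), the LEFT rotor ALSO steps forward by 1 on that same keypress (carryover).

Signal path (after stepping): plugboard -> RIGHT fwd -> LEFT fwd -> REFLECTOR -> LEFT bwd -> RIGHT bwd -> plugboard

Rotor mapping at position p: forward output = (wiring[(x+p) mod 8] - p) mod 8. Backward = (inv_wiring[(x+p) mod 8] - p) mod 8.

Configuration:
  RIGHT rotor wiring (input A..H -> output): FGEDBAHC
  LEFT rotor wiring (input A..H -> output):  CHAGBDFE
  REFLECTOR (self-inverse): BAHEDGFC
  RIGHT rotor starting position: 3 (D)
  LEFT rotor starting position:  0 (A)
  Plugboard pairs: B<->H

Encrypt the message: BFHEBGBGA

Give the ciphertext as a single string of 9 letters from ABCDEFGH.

Answer: ACBFFBHED

Derivation:
Char 1 ('B'): step: R->4, L=0; B->plug->H->R->H->L->E->refl->D->L'->F->R'->A->plug->A
Char 2 ('F'): step: R->5, L=0; F->plug->F->R->H->L->E->refl->D->L'->F->R'->C->plug->C
Char 3 ('H'): step: R->6, L=0; H->plug->B->R->E->L->B->refl->A->L'->C->R'->H->plug->B
Char 4 ('E'): step: R->7, L=0; E->plug->E->R->E->L->B->refl->A->L'->C->R'->F->plug->F
Char 5 ('B'): step: R->0, L->1 (L advanced); B->plug->H->R->C->L->F->refl->G->L'->A->R'->F->plug->F
Char 6 ('G'): step: R->1, L=1; G->plug->G->R->B->L->H->refl->C->L'->E->R'->H->plug->B
Char 7 ('B'): step: R->2, L=1; B->plug->H->R->E->L->C->refl->H->L'->B->R'->B->plug->H
Char 8 ('G'): step: R->3, L=1; G->plug->G->R->D->L->A->refl->B->L'->H->R'->E->plug->E
Char 9 ('A'): step: R->4, L=1; A->plug->A->R->F->L->E->refl->D->L'->G->R'->D->plug->D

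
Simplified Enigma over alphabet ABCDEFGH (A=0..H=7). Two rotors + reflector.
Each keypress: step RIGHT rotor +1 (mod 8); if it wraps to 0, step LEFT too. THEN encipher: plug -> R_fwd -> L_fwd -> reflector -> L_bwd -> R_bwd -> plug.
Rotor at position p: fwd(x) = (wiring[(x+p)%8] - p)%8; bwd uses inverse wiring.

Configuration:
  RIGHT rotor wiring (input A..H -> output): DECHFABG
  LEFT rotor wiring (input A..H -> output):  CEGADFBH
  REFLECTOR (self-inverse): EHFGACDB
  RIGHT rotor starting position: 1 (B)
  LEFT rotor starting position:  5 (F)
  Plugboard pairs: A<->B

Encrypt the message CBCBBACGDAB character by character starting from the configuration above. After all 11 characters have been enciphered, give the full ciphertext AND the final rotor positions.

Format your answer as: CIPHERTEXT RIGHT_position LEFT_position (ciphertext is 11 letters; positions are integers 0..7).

Char 1 ('C'): step: R->2, L=5; C->plug->C->R->D->L->F->refl->C->L'->C->R'->H->plug->H
Char 2 ('B'): step: R->3, L=5; B->plug->A->R->E->L->H->refl->B->L'->F->R'->C->plug->C
Char 3 ('C'): step: R->4, L=5; C->plug->C->R->F->L->B->refl->H->L'->E->R'->B->plug->A
Char 4 ('B'): step: R->5, L=5; B->plug->A->R->D->L->F->refl->C->L'->C->R'->G->plug->G
Char 5 ('B'): step: R->6, L=5; B->plug->A->R->D->L->F->refl->C->L'->C->R'->H->plug->H
Char 6 ('A'): step: R->7, L=5; A->plug->B->R->E->L->H->refl->B->L'->F->R'->C->plug->C
Char 7 ('C'): step: R->0, L->6 (L advanced); C->plug->C->R->C->L->E->refl->A->L'->E->R'->B->plug->A
Char 8 ('G'): step: R->1, L=6; G->plug->G->R->F->L->C->refl->F->L'->G->R'->C->plug->C
Char 9 ('D'): step: R->2, L=6; D->plug->D->R->G->L->F->refl->C->L'->F->R'->B->plug->A
Char 10 ('A'): step: R->3, L=6; A->plug->B->R->C->L->E->refl->A->L'->E->R'->A->plug->B
Char 11 ('B'): step: R->4, L=6; B->plug->A->R->B->L->B->refl->H->L'->H->R'->E->plug->E
Final: ciphertext=HCAGHCACABE, RIGHT=4, LEFT=6

Answer: HCAGHCACABE 4 6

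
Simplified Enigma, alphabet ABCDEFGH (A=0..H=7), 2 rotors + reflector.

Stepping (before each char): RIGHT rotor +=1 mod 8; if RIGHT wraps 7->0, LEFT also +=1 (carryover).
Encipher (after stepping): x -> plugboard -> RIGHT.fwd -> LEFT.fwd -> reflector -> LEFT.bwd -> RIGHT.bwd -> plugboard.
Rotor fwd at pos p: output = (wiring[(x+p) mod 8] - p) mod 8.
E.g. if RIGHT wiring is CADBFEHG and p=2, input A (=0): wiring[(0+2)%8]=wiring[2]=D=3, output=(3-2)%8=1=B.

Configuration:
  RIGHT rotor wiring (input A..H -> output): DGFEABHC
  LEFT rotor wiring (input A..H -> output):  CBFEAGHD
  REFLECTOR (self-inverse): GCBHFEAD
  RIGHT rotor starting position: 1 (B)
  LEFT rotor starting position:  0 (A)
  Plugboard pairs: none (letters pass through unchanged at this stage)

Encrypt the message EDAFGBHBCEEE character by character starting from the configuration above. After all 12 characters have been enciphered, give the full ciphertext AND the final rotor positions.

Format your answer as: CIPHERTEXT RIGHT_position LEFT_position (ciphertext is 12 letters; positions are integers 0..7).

Answer: HBBEHEAGDCDA 5 1

Derivation:
Char 1 ('E'): step: R->2, L=0; E->plug->E->R->F->L->G->refl->A->L'->E->R'->H->plug->H
Char 2 ('D'): step: R->3, L=0; D->plug->D->R->E->L->A->refl->G->L'->F->R'->B->plug->B
Char 3 ('A'): step: R->4, L=0; A->plug->A->R->E->L->A->refl->G->L'->F->R'->B->plug->B
Char 4 ('F'): step: R->5, L=0; F->plug->F->R->A->L->C->refl->B->L'->B->R'->E->plug->E
Char 5 ('G'): step: R->6, L=0; G->plug->G->R->C->L->F->refl->E->L'->D->R'->H->plug->H
Char 6 ('B'): step: R->7, L=0; B->plug->B->R->E->L->A->refl->G->L'->F->R'->E->plug->E
Char 7 ('H'): step: R->0, L->1 (L advanced); H->plug->H->R->C->L->D->refl->H->L'->D->R'->A->plug->A
Char 8 ('B'): step: R->1, L=1; B->plug->B->R->E->L->F->refl->E->L'->B->R'->G->plug->G
Char 9 ('C'): step: R->2, L=1; C->plug->C->R->G->L->C->refl->B->L'->H->R'->D->plug->D
Char 10 ('E'): step: R->3, L=1; E->plug->E->R->H->L->B->refl->C->L'->G->R'->C->plug->C
Char 11 ('E'): step: R->4, L=1; E->plug->E->R->H->L->B->refl->C->L'->G->R'->D->plug->D
Char 12 ('E'): step: R->5, L=1; E->plug->E->R->B->L->E->refl->F->L'->E->R'->A->plug->A
Final: ciphertext=HBBEHEAGDCDA, RIGHT=5, LEFT=1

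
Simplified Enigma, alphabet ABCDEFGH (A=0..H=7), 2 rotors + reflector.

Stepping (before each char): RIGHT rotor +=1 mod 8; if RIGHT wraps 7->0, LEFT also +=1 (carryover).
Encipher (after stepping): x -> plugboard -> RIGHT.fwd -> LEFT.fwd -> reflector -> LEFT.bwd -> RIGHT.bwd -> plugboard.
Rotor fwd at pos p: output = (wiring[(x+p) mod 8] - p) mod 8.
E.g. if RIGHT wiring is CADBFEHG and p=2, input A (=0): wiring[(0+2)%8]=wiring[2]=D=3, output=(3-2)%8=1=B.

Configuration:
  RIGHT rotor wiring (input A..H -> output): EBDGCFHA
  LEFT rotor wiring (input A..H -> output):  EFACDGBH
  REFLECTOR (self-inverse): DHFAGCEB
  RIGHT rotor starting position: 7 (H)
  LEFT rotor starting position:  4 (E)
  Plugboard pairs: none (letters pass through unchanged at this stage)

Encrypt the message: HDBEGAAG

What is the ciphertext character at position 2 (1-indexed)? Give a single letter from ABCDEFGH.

Char 1 ('H'): step: R->0, L->5 (L advanced); H->plug->H->R->A->L->B->refl->H->L'->D->R'->C->plug->C
Char 2 ('D'): step: R->1, L=5; D->plug->D->R->B->L->E->refl->G->L'->H->R'->G->plug->G

G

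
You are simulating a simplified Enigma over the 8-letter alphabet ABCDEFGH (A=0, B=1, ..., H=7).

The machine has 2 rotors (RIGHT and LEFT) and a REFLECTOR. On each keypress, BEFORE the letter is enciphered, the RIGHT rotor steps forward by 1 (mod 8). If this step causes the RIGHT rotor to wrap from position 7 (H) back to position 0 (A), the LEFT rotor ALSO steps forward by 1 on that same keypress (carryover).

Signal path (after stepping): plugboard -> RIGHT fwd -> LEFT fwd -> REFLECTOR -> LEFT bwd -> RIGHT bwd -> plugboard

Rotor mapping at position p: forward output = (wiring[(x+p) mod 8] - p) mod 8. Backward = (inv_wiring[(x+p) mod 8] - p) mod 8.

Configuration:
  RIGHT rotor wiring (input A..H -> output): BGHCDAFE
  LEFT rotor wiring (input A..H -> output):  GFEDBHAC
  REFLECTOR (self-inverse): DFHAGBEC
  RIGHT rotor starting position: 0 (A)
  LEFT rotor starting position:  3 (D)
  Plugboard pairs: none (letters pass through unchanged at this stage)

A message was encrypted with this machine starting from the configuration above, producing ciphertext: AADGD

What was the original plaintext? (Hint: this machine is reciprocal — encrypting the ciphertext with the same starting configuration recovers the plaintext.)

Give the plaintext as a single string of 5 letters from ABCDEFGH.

Char 1 ('A'): step: R->1, L=3; A->plug->A->R->F->L->D->refl->A->L'->A->R'->H->plug->H
Char 2 ('A'): step: R->2, L=3; A->plug->A->R->F->L->D->refl->A->L'->A->R'->B->plug->B
Char 3 ('D'): step: R->3, L=3; D->plug->D->R->C->L->E->refl->G->L'->B->R'->E->plug->E
Char 4 ('G'): step: R->4, L=3; G->plug->G->R->D->L->F->refl->B->L'->H->R'->A->plug->A
Char 5 ('D'): step: R->5, L=3; D->plug->D->R->E->L->H->refl->C->L'->G->R'->H->plug->H

Answer: HBEAH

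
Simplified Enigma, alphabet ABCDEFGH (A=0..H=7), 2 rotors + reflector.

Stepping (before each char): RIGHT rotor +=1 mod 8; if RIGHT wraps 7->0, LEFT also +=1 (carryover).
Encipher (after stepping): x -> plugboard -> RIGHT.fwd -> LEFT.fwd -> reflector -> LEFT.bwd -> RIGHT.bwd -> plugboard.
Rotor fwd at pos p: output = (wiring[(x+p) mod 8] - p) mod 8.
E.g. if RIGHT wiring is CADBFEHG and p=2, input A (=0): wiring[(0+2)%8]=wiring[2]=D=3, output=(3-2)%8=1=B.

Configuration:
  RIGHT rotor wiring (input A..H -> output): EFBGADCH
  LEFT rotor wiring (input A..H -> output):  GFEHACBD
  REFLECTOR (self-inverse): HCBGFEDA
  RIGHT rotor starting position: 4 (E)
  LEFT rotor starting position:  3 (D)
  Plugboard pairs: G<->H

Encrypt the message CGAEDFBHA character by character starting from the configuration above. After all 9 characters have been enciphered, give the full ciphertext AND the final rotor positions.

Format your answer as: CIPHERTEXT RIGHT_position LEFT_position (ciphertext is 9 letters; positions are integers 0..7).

Char 1 ('C'): step: R->5, L=3; C->plug->C->R->C->L->H->refl->A->L'->E->R'->F->plug->F
Char 2 ('G'): step: R->6, L=3; G->plug->H->R->F->L->D->refl->G->L'->D->R'->E->plug->E
Char 3 ('A'): step: R->7, L=3; A->plug->A->R->A->L->E->refl->F->L'->B->R'->F->plug->F
Char 4 ('E'): step: R->0, L->4 (L advanced); E->plug->E->R->A->L->E->refl->F->L'->C->R'->G->plug->H
Char 5 ('D'): step: R->1, L=4; D->plug->D->R->H->L->D->refl->G->L'->B->R'->F->plug->F
Char 6 ('F'): step: R->2, L=4; F->plug->F->R->F->L->B->refl->C->L'->E->R'->B->plug->B
Char 7 ('B'): step: R->3, L=4; B->plug->B->R->F->L->B->refl->C->L'->E->R'->E->plug->E
Char 8 ('H'): step: R->4, L=4; H->plug->G->R->F->L->B->refl->C->L'->E->R'->A->plug->A
Char 9 ('A'): step: R->5, L=4; A->plug->A->R->G->L->A->refl->H->L'->D->R'->H->plug->G
Final: ciphertext=FEFHFBEAG, RIGHT=5, LEFT=4

Answer: FEFHFBEAG 5 4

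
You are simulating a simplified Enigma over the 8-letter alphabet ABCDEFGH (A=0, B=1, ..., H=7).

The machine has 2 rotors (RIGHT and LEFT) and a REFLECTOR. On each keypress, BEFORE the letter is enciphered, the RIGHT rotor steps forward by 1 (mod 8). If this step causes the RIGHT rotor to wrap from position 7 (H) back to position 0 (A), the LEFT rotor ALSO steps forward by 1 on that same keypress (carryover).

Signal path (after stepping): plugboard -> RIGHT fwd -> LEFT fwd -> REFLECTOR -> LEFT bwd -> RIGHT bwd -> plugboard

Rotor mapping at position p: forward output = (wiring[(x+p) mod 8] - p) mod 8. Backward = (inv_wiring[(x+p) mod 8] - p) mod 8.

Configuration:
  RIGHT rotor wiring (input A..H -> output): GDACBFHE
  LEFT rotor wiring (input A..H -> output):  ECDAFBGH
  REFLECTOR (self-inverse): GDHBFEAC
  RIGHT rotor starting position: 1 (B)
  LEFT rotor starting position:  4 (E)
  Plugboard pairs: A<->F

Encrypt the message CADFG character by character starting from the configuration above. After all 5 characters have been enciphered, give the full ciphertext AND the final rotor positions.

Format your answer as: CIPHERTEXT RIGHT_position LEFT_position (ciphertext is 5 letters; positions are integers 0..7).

Char 1 ('C'): step: R->2, L=4; C->plug->C->R->H->L->E->refl->F->L'->B->R'->H->plug->H
Char 2 ('A'): step: R->3, L=4; A->plug->F->R->D->L->D->refl->B->L'->A->R'->G->plug->G
Char 3 ('D'): step: R->4, L=4; D->plug->D->R->A->L->B->refl->D->L'->D->R'->C->plug->C
Char 4 ('F'): step: R->5, L=4; F->plug->A->R->A->L->B->refl->D->L'->D->R'->F->plug->A
Char 5 ('G'): step: R->6, L=4; G->plug->G->R->D->L->D->refl->B->L'->A->R'->C->plug->C
Final: ciphertext=HGCAC, RIGHT=6, LEFT=4

Answer: HGCAC 6 4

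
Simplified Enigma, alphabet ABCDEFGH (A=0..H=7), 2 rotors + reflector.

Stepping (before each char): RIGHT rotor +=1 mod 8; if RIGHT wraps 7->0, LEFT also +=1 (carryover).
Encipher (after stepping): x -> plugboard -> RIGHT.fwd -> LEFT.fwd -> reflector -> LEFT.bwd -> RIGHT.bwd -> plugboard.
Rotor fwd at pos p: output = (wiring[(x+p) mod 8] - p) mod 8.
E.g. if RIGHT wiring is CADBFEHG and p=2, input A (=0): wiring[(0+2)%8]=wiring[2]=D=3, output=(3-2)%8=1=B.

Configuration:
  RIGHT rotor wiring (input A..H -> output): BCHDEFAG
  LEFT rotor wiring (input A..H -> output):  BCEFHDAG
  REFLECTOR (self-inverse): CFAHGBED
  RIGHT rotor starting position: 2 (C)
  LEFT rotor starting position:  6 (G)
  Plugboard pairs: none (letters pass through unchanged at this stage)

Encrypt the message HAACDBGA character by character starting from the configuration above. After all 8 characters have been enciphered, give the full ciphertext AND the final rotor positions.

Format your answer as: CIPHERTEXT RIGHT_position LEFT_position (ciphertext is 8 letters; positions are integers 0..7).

Char 1 ('H'): step: R->3, L=6; H->plug->H->R->E->L->G->refl->E->L'->D->R'->E->plug->E
Char 2 ('A'): step: R->4, L=6; A->plug->A->R->A->L->C->refl->A->L'->B->R'->B->plug->B
Char 3 ('A'): step: R->5, L=6; A->plug->A->R->A->L->C->refl->A->L'->B->R'->C->plug->C
Char 4 ('C'): step: R->6, L=6; C->plug->C->R->D->L->E->refl->G->L'->E->R'->D->plug->D
Char 5 ('D'): step: R->7, L=6; D->plug->D->R->A->L->C->refl->A->L'->B->R'->H->plug->H
Char 6 ('B'): step: R->0, L->7 (L advanced); B->plug->B->R->C->L->D->refl->H->L'->A->R'->G->plug->G
Char 7 ('G'): step: R->1, L=7; G->plug->G->R->F->L->A->refl->C->L'->B->R'->A->plug->A
Char 8 ('A'): step: R->2, L=7; A->plug->A->R->F->L->A->refl->C->L'->B->R'->B->plug->B
Final: ciphertext=EBCDHGAB, RIGHT=2, LEFT=7

Answer: EBCDHGAB 2 7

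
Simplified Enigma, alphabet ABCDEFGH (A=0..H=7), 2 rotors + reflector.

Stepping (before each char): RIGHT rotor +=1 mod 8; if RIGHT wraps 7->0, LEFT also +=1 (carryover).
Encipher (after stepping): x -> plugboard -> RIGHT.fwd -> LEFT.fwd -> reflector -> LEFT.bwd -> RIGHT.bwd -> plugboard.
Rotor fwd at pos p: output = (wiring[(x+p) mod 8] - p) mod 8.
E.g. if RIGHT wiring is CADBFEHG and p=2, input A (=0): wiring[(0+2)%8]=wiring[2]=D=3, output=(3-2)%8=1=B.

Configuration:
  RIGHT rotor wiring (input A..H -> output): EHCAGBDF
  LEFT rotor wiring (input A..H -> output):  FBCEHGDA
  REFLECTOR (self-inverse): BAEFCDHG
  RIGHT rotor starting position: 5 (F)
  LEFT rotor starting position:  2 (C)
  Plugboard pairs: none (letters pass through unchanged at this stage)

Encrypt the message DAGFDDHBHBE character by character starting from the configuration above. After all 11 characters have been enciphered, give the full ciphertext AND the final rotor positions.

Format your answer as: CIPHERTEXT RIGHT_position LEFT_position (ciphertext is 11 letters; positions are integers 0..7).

Char 1 ('D'): step: R->6, L=2; D->plug->D->R->B->L->C->refl->E->L'->D->R'->H->plug->H
Char 2 ('A'): step: R->7, L=2; A->plug->A->R->G->L->D->refl->F->L'->C->R'->G->plug->G
Char 3 ('G'): step: R->0, L->3 (L advanced); G->plug->G->R->D->L->A->refl->B->L'->A->R'->D->plug->D
Char 4 ('F'): step: R->1, L=3; F->plug->F->R->C->L->D->refl->F->L'->E->R'->G->plug->G
Char 5 ('D'): step: R->2, L=3; D->plug->D->R->H->L->H->refl->G->L'->G->R'->B->plug->B
Char 6 ('D'): step: R->3, L=3; D->plug->D->R->A->L->B->refl->A->L'->D->R'->B->plug->B
Char 7 ('H'): step: R->4, L=3; H->plug->H->R->E->L->F->refl->D->L'->C->R'->A->plug->A
Char 8 ('B'): step: R->5, L=3; B->plug->B->R->G->L->G->refl->H->L'->H->R'->D->plug->D
Char 9 ('H'): step: R->6, L=3; H->plug->H->R->D->L->A->refl->B->L'->A->R'->G->plug->G
Char 10 ('B'): step: R->7, L=3; B->plug->B->R->F->L->C->refl->E->L'->B->R'->E->plug->E
Char 11 ('E'): step: R->0, L->4 (L advanced); E->plug->E->R->G->L->G->refl->H->L'->C->R'->C->plug->C
Final: ciphertext=HGDGBBADGEC, RIGHT=0, LEFT=4

Answer: HGDGBBADGEC 0 4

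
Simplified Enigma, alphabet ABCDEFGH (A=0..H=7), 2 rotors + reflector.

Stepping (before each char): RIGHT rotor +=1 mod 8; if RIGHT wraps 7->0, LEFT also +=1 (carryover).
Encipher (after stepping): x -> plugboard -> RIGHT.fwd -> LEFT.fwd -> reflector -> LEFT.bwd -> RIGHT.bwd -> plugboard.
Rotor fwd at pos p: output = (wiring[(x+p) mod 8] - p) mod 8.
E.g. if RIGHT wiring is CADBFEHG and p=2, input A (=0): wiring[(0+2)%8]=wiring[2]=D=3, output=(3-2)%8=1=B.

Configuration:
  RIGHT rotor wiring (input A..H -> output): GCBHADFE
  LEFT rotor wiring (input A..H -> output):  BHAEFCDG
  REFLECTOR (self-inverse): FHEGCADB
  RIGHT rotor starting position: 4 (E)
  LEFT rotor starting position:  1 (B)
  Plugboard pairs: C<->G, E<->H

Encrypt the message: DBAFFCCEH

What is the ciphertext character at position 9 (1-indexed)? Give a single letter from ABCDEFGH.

Char 1 ('D'): step: R->5, L=1; D->plug->D->R->B->L->H->refl->B->L'->E->R'->F->plug->F
Char 2 ('B'): step: R->6, L=1; B->plug->B->R->G->L->F->refl->A->L'->H->R'->A->plug->A
Char 3 ('A'): step: R->7, L=1; A->plug->A->R->F->L->C->refl->E->L'->D->R'->C->plug->G
Char 4 ('F'): step: R->0, L->2 (L advanced); F->plug->F->R->D->L->A->refl->F->L'->H->R'->D->plug->D
Char 5 ('F'): step: R->1, L=2; F->plug->F->R->E->L->B->refl->H->L'->G->R'->C->plug->G
Char 6 ('C'): step: R->2, L=2; C->plug->G->R->E->L->B->refl->H->L'->G->R'->C->plug->G
Char 7 ('C'): step: R->3, L=2; C->plug->G->R->H->L->F->refl->A->L'->D->R'->F->plug->F
Char 8 ('E'): step: R->4, L=2; E->plug->H->R->D->L->A->refl->F->L'->H->R'->B->plug->B
Char 9 ('H'): step: R->5, L=2; H->plug->E->R->F->L->E->refl->C->L'->B->R'->D->plug->D

D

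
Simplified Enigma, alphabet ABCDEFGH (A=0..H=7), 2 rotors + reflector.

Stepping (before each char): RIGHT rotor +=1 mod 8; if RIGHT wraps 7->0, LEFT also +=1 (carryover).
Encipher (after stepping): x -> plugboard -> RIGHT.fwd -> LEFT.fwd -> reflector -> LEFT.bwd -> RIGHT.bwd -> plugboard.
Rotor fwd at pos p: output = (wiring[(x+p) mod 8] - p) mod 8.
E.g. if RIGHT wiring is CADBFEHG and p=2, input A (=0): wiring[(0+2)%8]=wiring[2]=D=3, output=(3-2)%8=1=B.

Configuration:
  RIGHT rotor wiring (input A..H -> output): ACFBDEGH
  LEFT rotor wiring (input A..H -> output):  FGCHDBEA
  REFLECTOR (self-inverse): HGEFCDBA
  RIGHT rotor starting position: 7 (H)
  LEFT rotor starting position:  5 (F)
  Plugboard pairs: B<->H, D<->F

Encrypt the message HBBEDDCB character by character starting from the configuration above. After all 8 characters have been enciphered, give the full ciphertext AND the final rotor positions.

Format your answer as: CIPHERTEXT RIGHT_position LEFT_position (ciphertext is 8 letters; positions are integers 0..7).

Answer: EGDCAEDF 7 6

Derivation:
Char 1 ('H'): step: R->0, L->6 (L advanced); H->plug->B->R->C->L->H->refl->A->L'->D->R'->E->plug->E
Char 2 ('B'): step: R->1, L=6; B->plug->H->R->H->L->D->refl->F->L'->G->R'->G->plug->G
Char 3 ('B'): step: R->2, L=6; B->plug->H->R->A->L->G->refl->B->L'->F->R'->F->plug->D
Char 4 ('E'): step: R->3, L=6; E->plug->E->R->E->L->E->refl->C->L'->B->R'->C->plug->C
Char 5 ('D'): step: R->4, L=6; D->plug->F->R->G->L->F->refl->D->L'->H->R'->A->plug->A
Char 6 ('D'): step: R->5, L=6; D->plug->F->R->A->L->G->refl->B->L'->F->R'->E->plug->E
Char 7 ('C'): step: R->6, L=6; C->plug->C->R->C->L->H->refl->A->L'->D->R'->F->plug->D
Char 8 ('B'): step: R->7, L=6; B->plug->H->R->H->L->D->refl->F->L'->G->R'->D->plug->F
Final: ciphertext=EGDCAEDF, RIGHT=7, LEFT=6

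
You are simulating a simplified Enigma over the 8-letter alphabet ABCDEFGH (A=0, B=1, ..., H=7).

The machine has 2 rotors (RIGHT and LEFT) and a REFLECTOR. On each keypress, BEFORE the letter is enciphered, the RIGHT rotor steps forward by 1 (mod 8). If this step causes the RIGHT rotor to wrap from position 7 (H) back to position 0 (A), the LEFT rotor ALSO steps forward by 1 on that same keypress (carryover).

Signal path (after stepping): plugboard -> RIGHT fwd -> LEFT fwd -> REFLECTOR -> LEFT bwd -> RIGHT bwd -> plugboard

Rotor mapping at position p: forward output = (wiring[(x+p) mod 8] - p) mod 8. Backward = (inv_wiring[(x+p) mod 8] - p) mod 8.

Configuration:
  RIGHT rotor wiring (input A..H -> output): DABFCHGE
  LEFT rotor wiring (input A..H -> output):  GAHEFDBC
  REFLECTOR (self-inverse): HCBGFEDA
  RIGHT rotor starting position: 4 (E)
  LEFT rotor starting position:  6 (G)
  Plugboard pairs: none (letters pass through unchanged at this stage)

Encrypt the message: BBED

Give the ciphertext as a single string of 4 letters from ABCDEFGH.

Answer: CDDB

Derivation:
Char 1 ('B'): step: R->5, L=6; B->plug->B->R->B->L->E->refl->F->L'->H->R'->C->plug->C
Char 2 ('B'): step: R->6, L=6; B->plug->B->R->G->L->H->refl->A->L'->C->R'->D->plug->D
Char 3 ('E'): step: R->7, L=6; E->plug->E->R->G->L->H->refl->A->L'->C->R'->D->plug->D
Char 4 ('D'): step: R->0, L->7 (L advanced); D->plug->D->R->F->L->G->refl->D->L'->A->R'->B->plug->B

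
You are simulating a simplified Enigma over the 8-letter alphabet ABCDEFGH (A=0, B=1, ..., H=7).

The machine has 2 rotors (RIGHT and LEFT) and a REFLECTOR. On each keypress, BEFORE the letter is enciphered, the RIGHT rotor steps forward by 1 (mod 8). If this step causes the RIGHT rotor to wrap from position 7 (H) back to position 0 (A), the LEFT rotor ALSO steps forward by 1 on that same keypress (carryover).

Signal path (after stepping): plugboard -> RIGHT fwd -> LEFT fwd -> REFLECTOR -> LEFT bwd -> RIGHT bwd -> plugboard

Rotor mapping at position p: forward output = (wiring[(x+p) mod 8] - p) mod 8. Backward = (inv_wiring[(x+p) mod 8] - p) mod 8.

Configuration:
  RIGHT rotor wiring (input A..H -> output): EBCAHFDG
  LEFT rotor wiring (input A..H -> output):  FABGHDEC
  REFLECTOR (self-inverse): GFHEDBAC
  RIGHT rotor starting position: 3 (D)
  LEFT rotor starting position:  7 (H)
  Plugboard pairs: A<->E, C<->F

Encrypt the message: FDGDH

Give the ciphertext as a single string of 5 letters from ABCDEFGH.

Answer: DHEHC

Derivation:
Char 1 ('F'): step: R->4, L=7; F->plug->C->R->H->L->F->refl->B->L'->C->R'->D->plug->D
Char 2 ('D'): step: R->5, L=7; D->plug->D->R->H->L->F->refl->B->L'->C->R'->H->plug->H
Char 3 ('G'): step: R->6, L=7; G->plug->G->R->B->L->G->refl->A->L'->F->R'->A->plug->E
Char 4 ('D'): step: R->7, L=7; D->plug->D->R->D->L->C->refl->H->L'->E->R'->H->plug->H
Char 5 ('H'): step: R->0, L->0 (L advanced); H->plug->H->R->G->L->E->refl->D->L'->F->R'->F->plug->C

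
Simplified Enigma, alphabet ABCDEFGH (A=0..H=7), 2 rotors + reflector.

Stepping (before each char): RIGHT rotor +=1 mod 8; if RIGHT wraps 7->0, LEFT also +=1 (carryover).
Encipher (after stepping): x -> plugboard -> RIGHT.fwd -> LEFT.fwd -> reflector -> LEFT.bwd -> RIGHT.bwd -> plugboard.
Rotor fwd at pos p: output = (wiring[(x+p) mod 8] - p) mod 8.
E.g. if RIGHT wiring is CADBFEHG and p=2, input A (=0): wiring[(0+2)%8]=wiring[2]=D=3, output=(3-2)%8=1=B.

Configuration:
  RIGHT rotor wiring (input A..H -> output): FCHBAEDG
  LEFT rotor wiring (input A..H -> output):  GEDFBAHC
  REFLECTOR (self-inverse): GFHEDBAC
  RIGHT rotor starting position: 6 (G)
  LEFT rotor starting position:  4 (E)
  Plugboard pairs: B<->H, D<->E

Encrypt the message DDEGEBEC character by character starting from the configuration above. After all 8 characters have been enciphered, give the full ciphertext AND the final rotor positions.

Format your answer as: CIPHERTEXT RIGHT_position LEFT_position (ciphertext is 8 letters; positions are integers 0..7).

Answer: FCCEGFAH 6 5

Derivation:
Char 1 ('D'): step: R->7, L=4; D->plug->E->R->C->L->D->refl->E->L'->B->R'->F->plug->F
Char 2 ('D'): step: R->0, L->5 (L advanced); D->plug->E->R->A->L->D->refl->E->L'->H->R'->C->plug->C
Char 3 ('E'): step: R->1, L=5; E->plug->D->R->H->L->E->refl->D->L'->A->R'->C->plug->C
Char 4 ('G'): step: R->2, L=5; G->plug->G->R->D->L->B->refl->F->L'->C->R'->D->plug->E
Char 5 ('E'): step: R->3, L=5; E->plug->D->R->A->L->D->refl->E->L'->H->R'->G->plug->G
Char 6 ('B'): step: R->4, L=5; B->plug->H->R->F->L->G->refl->A->L'->G->R'->F->plug->F
Char 7 ('E'): step: R->5, L=5; E->plug->D->R->A->L->D->refl->E->L'->H->R'->A->plug->A
Char 8 ('C'): step: R->6, L=5; C->plug->C->R->H->L->E->refl->D->L'->A->R'->B->plug->H
Final: ciphertext=FCCEGFAH, RIGHT=6, LEFT=5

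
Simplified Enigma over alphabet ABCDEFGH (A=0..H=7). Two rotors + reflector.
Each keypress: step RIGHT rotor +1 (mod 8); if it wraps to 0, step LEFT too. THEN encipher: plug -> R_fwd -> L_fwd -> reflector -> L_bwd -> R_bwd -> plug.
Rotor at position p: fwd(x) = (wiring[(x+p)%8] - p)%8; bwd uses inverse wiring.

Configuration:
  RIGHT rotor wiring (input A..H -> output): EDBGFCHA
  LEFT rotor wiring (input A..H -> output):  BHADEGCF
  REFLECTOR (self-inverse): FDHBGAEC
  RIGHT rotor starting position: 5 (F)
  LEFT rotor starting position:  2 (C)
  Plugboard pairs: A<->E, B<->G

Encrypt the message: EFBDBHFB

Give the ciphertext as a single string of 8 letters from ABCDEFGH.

Answer: DDHHHAAG

Derivation:
Char 1 ('E'): step: R->6, L=2; E->plug->A->R->B->L->B->refl->D->L'->F->R'->D->plug->D
Char 2 ('F'): step: R->7, L=2; F->plug->F->R->G->L->H->refl->C->L'->C->R'->D->plug->D
Char 3 ('B'): step: R->0, L->3 (L advanced); B->plug->G->R->H->L->F->refl->A->L'->A->R'->H->plug->H
Char 4 ('D'): step: R->1, L=3; D->plug->D->R->E->L->C->refl->H->L'->D->R'->H->plug->H
Char 5 ('B'): step: R->2, L=3; B->plug->G->R->C->L->D->refl->B->L'->B->R'->H->plug->H
Char 6 ('H'): step: R->3, L=3; H->plug->H->R->G->L->E->refl->G->L'->F->R'->E->plug->A
Char 7 ('F'): step: R->4, L=3; F->plug->F->R->H->L->F->refl->A->L'->A->R'->E->plug->A
Char 8 ('B'): step: R->5, L=3; B->plug->G->R->B->L->B->refl->D->L'->C->R'->B->plug->G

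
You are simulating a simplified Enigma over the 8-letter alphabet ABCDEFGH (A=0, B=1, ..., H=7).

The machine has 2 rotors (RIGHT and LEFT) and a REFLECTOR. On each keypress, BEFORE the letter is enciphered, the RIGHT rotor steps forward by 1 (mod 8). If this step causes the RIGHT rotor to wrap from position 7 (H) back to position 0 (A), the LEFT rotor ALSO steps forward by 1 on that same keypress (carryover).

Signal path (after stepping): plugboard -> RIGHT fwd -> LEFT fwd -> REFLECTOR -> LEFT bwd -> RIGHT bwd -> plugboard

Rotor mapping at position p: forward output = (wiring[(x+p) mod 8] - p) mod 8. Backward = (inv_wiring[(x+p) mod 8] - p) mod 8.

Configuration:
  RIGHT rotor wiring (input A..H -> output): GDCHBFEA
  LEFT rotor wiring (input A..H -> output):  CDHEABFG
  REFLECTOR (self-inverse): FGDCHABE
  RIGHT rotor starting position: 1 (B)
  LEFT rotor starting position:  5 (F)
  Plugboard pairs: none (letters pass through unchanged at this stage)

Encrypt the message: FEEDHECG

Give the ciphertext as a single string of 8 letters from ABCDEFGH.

Char 1 ('F'): step: R->2, L=5; F->plug->F->R->G->L->H->refl->E->L'->A->R'->A->plug->A
Char 2 ('E'): step: R->3, L=5; E->plug->E->R->F->L->C->refl->D->L'->H->R'->H->plug->H
Char 3 ('E'): step: R->4, L=5; E->plug->E->R->C->L->B->refl->G->L'->E->R'->D->plug->D
Char 4 ('D'): step: R->5, L=5; D->plug->D->R->B->L->A->refl->F->L'->D->R'->C->plug->C
Char 5 ('H'): step: R->6, L=5; H->plug->H->R->H->L->D->refl->C->L'->F->R'->D->plug->D
Char 6 ('E'): step: R->7, L=5; E->plug->E->R->A->L->E->refl->H->L'->G->R'->G->plug->G
Char 7 ('C'): step: R->0, L->6 (L advanced); C->plug->C->R->C->L->E->refl->H->L'->A->R'->H->plug->H
Char 8 ('G'): step: R->1, L=6; G->plug->G->R->H->L->D->refl->C->L'->G->R'->C->plug->C

Answer: AHDCDGHC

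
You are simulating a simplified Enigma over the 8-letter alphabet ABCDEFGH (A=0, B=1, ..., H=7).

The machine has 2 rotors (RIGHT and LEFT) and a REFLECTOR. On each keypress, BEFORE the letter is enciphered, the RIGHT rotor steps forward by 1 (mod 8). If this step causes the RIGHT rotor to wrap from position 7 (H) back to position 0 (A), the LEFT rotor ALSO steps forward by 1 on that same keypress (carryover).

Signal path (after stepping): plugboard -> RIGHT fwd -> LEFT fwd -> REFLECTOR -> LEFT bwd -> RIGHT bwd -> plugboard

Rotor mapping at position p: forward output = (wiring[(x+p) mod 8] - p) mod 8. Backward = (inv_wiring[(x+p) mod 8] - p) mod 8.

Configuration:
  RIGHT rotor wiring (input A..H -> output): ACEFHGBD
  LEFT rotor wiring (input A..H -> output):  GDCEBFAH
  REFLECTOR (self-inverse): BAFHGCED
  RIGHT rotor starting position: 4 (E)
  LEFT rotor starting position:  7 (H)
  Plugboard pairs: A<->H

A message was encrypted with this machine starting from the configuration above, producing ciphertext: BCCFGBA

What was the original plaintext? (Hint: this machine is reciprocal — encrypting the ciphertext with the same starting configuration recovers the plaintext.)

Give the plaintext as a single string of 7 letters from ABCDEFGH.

Answer: EEBCEAG

Derivation:
Char 1 ('B'): step: R->5, L=7; B->plug->B->R->E->L->F->refl->C->L'->F->R'->E->plug->E
Char 2 ('C'): step: R->6, L=7; C->plug->C->R->C->L->E->refl->G->L'->G->R'->E->plug->E
Char 3 ('C'): step: R->7, L=7; C->plug->C->R->D->L->D->refl->H->L'->B->R'->B->plug->B
Char 4 ('F'): step: R->0, L->0 (L advanced); F->plug->F->R->G->L->A->refl->B->L'->E->R'->C->plug->C
Char 5 ('G'): step: R->1, L=0; G->plug->G->R->C->L->C->refl->F->L'->F->R'->E->plug->E
Char 6 ('B'): step: R->2, L=0; B->plug->B->R->D->L->E->refl->G->L'->A->R'->H->plug->A
Char 7 ('A'): step: R->3, L=0; A->plug->H->R->B->L->D->refl->H->L'->H->R'->G->plug->G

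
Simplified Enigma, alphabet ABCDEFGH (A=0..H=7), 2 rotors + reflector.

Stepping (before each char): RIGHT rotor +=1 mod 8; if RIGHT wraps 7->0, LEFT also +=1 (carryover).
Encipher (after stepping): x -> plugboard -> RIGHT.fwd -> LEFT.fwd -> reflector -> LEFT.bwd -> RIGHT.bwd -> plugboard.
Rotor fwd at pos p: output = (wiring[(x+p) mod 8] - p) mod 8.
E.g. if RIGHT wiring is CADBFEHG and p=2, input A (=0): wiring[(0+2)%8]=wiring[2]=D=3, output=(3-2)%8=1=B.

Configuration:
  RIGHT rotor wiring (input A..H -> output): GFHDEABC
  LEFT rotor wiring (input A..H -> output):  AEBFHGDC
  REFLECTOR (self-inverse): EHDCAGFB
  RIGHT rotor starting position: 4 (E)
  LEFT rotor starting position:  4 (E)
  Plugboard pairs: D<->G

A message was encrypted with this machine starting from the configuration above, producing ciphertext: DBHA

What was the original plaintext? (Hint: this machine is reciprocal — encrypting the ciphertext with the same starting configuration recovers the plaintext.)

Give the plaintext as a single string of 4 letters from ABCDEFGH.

Char 1 ('D'): step: R->5, L=4; D->plug->G->R->G->L->F->refl->G->L'->D->R'->A->plug->A
Char 2 ('B'): step: R->6, L=4; B->plug->B->R->E->L->E->refl->A->L'->F->R'->F->plug->F
Char 3 ('H'): step: R->7, L=4; H->plug->H->R->C->L->H->refl->B->L'->H->R'->B->plug->B
Char 4 ('A'): step: R->0, L->5 (L advanced); A->plug->A->R->G->L->A->refl->E->L'->F->R'->B->plug->B

Answer: AFBB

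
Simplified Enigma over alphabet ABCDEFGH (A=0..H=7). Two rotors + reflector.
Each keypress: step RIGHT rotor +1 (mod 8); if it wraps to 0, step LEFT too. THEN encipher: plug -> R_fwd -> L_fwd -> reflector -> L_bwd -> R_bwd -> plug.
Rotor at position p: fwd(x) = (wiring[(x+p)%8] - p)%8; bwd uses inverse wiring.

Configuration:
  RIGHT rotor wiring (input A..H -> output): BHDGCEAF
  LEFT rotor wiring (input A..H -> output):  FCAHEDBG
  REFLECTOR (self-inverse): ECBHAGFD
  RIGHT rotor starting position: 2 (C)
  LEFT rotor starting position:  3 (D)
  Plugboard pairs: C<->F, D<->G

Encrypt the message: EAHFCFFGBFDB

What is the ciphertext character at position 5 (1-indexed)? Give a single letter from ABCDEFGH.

Char 1 ('E'): step: R->3, L=3; E->plug->E->R->C->L->A->refl->E->L'->A->R'->H->plug->H
Char 2 ('A'): step: R->4, L=3; A->plug->A->R->G->L->H->refl->D->L'->E->R'->C->plug->F
Char 3 ('H'): step: R->5, L=3; H->plug->H->R->F->L->C->refl->B->L'->B->R'->G->plug->D
Char 4 ('F'): step: R->6, L=3; F->plug->C->R->D->L->G->refl->F->L'->H->R'->B->plug->B
Char 5 ('C'): step: R->7, L=3; C->plug->F->R->D->L->G->refl->F->L'->H->R'->E->plug->E

E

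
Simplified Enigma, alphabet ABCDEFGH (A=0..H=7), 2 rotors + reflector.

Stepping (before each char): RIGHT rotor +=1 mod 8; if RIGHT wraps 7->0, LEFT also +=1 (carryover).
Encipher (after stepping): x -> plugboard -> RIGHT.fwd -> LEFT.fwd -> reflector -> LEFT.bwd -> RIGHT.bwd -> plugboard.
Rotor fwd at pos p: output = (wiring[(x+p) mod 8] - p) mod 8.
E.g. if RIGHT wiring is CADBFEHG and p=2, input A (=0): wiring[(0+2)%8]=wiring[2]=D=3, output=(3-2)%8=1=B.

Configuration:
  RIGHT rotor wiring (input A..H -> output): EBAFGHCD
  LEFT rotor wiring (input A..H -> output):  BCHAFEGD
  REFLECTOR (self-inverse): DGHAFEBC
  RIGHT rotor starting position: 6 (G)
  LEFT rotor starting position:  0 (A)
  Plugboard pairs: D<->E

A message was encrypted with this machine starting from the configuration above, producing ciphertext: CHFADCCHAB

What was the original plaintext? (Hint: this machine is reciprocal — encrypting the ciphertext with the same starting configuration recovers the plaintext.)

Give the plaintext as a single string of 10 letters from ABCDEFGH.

Char 1 ('C'): step: R->7, L=0; C->plug->C->R->C->L->H->refl->C->L'->B->R'->D->plug->E
Char 2 ('H'): step: R->0, L->1 (L advanced); H->plug->H->R->D->L->E->refl->F->L'->F->R'->D->plug->E
Char 3 ('F'): step: R->1, L=1; F->plug->F->R->B->L->G->refl->B->L'->A->R'->A->plug->A
Char 4 ('A'): step: R->2, L=1; A->plug->A->R->G->L->C->refl->H->L'->C->R'->G->plug->G
Char 5 ('D'): step: R->3, L=1; D->plug->E->R->A->L->B->refl->G->L'->B->R'->F->plug->F
Char 6 ('C'): step: R->4, L=1; C->plug->C->R->G->L->C->refl->H->L'->C->R'->A->plug->A
Char 7 ('C'): step: R->5, L=1; C->plug->C->R->G->L->C->refl->H->L'->C->R'->A->plug->A
Char 8 ('H'): step: R->6, L=1; H->plug->H->R->B->L->G->refl->B->L'->A->R'->G->plug->G
Char 9 ('A'): step: R->7, L=1; A->plug->A->R->E->L->D->refl->A->L'->H->R'->F->plug->F
Char 10 ('B'): step: R->0, L->2 (L advanced); B->plug->B->R->B->L->G->refl->B->L'->F->R'->D->plug->E

Answer: EEAGFAAGFE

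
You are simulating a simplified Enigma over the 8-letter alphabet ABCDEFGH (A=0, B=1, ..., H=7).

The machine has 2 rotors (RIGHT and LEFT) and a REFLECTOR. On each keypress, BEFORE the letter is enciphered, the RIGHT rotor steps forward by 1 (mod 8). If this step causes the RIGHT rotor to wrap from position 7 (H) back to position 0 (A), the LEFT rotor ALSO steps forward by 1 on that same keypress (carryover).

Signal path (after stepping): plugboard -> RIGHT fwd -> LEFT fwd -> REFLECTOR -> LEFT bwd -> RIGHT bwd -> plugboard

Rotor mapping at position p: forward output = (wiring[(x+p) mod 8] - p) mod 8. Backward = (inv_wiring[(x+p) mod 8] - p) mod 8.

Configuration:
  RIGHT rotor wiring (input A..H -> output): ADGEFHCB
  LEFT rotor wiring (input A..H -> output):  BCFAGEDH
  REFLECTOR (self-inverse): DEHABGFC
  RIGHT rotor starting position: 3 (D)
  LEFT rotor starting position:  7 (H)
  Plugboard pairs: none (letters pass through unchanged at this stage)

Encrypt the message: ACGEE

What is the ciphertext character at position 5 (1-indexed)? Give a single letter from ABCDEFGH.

Char 1 ('A'): step: R->4, L=7; A->plug->A->R->B->L->C->refl->H->L'->F->R'->D->plug->D
Char 2 ('C'): step: R->5, L=7; C->plug->C->R->E->L->B->refl->E->L'->H->R'->G->plug->G
Char 3 ('G'): step: R->6, L=7; G->plug->G->R->H->L->E->refl->B->L'->E->R'->A->plug->A
Char 4 ('E'): step: R->7, L=7; E->plug->E->R->F->L->H->refl->C->L'->B->R'->B->plug->B
Char 5 ('E'): step: R->0, L->0 (L advanced); E->plug->E->R->F->L->E->refl->B->L'->A->R'->A->plug->A

A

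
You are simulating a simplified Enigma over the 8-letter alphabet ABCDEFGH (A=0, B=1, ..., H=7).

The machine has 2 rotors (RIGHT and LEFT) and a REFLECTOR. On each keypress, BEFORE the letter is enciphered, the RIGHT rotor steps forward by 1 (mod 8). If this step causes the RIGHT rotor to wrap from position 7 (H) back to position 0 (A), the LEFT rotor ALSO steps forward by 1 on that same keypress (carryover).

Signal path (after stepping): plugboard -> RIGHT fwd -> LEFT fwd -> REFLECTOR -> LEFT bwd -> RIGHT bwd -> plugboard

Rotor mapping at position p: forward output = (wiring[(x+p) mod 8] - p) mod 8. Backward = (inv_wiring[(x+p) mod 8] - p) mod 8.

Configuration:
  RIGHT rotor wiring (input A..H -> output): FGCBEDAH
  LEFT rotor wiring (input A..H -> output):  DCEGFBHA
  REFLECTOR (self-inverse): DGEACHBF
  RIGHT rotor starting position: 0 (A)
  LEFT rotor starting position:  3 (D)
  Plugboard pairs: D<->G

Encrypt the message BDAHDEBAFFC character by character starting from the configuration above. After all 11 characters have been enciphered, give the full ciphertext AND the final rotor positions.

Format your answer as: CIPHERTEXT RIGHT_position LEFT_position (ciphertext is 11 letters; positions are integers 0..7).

Answer: GGEAADDDGAG 3 4

Derivation:
Char 1 ('B'): step: R->1, L=3; B->plug->B->R->B->L->C->refl->E->L'->D->R'->D->plug->G
Char 2 ('D'): step: R->2, L=3; D->plug->G->R->D->L->E->refl->C->L'->B->R'->D->plug->G
Char 3 ('A'): step: R->3, L=3; A->plug->A->R->G->L->H->refl->F->L'->E->R'->E->plug->E
Char 4 ('H'): step: R->4, L=3; H->plug->H->R->F->L->A->refl->D->L'->A->R'->A->plug->A
Char 5 ('D'): step: R->5, L=3; D->plug->G->R->E->L->F->refl->H->L'->G->R'->A->plug->A
Char 6 ('E'): step: R->6, L=3; E->plug->E->R->E->L->F->refl->H->L'->G->R'->G->plug->D
Char 7 ('B'): step: R->7, L=3; B->plug->B->R->G->L->H->refl->F->L'->E->R'->G->plug->D
Char 8 ('A'): step: R->0, L->4 (L advanced); A->plug->A->R->F->L->G->refl->B->L'->A->R'->G->plug->D
Char 9 ('F'): step: R->1, L=4; F->plug->F->R->H->L->C->refl->E->L'->D->R'->D->plug->G
Char 10 ('F'): step: R->2, L=4; F->plug->F->R->F->L->G->refl->B->L'->A->R'->A->plug->A
Char 11 ('C'): step: R->3, L=4; C->plug->C->R->A->L->B->refl->G->L'->F->R'->D->plug->G
Final: ciphertext=GGEAADDDGAG, RIGHT=3, LEFT=4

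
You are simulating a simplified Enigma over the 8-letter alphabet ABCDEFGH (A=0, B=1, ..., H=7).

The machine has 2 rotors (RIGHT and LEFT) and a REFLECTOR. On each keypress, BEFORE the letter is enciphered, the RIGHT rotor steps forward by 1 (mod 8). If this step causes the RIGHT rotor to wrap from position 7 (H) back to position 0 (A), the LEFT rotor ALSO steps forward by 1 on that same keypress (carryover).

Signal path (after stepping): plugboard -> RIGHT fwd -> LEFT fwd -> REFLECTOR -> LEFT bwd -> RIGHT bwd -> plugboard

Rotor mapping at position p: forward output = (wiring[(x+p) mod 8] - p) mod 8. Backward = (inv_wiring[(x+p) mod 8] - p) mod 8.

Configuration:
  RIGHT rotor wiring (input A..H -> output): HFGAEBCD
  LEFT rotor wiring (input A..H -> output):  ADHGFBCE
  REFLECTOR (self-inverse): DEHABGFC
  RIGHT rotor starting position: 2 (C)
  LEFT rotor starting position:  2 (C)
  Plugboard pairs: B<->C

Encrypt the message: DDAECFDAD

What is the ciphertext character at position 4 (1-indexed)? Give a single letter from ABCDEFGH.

Char 1 ('D'): step: R->3, L=2; D->plug->D->R->H->L->B->refl->E->L'->B->R'->B->plug->C
Char 2 ('D'): step: R->4, L=2; D->plug->D->R->H->L->B->refl->E->L'->B->R'->F->plug->F
Char 3 ('A'): step: R->5, L=2; A->plug->A->R->E->L->A->refl->D->L'->C->R'->D->plug->D
Char 4 ('E'): step: R->6, L=2; E->plug->E->R->A->L->F->refl->G->L'->G->R'->G->plug->G

G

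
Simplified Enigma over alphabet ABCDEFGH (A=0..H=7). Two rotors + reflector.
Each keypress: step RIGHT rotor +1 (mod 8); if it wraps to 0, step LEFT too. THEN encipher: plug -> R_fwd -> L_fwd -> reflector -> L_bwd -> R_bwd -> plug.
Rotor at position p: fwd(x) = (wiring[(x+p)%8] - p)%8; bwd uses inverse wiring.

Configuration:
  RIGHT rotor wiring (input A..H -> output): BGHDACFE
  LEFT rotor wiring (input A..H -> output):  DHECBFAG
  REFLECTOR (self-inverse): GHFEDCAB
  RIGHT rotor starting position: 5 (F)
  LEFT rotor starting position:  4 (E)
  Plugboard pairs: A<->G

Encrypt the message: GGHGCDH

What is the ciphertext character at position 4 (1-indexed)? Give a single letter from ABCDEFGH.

Char 1 ('G'): step: R->6, L=4; G->plug->A->R->H->L->G->refl->A->L'->G->R'->B->plug->B
Char 2 ('G'): step: R->7, L=4; G->plug->A->R->F->L->D->refl->E->L'->C->R'->B->plug->B
Char 3 ('H'): step: R->0, L->5 (L advanced); H->plug->H->R->E->L->C->refl->F->L'->G->R'->B->plug->B
Char 4 ('G'): step: R->1, L=5; G->plug->A->R->F->L->H->refl->B->L'->C->R'->C->plug->C

C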